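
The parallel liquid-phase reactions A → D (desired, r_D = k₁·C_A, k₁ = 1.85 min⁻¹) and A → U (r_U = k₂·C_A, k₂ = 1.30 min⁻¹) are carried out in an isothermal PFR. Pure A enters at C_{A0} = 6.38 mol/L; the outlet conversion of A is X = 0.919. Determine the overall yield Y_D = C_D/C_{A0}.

C_A = C_{A0}(1−X) = 0.5168 mol/L.
Both paths are first order in A, so the instantaneous fraction to D is constant: dC_D/d(−C_A) = k₁/(k₁+k₂) = 0.5873.
C_D = 0.5873·(C_{A0}−C_A) = 0.5873×5.863 = 3.44 mol/L.
Y_D = C_D/C_{A0} = 3.443/6.38 = 0.540.

0.540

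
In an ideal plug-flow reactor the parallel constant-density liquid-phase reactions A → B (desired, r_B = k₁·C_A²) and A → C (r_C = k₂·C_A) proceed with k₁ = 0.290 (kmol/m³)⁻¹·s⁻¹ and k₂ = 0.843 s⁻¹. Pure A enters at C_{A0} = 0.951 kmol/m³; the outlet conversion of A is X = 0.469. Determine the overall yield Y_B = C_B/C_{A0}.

C_A = C_{A0}(1−X) = 0.5050 kmol/m³.
Along a PFR/batch, dC_C/dC_A = −r_C/(r_B+r_C) = −k₂/(k₂+k₁·C_A).
Integrating from C_{A0} to C_A: C_C = (0.843/0.290)·ln[(0.843+0.290·0.951)/(0.843+0.290·0.505)] = 2.907·ln(1.119/0.9894) = 0.3571 kmol/m³.
Then C_B = (C_{A0}−C_A) − C_C = 0.4460 − 0.3571 = 0.08888 kmol/m³.
Y_B = C_B/C_{A0} = 0.08888/0.951 = 0.0935.

0.0935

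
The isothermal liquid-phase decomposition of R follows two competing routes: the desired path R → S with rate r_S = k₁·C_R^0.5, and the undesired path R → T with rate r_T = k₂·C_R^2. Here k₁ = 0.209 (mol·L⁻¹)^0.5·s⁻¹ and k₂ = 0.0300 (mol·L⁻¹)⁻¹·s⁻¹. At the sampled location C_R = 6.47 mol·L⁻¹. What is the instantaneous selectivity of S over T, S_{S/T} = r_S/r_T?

S_{S/T} = r_S/r_T = (k₁·C_R^0.5)/(k₂·C_R^2) = (k₁/k₂)·C_R^-1.5.
= (0.209×6.470^0.5) / (0.0300×6.470^2) = 0.5316/1.256 = 0.423.

0.423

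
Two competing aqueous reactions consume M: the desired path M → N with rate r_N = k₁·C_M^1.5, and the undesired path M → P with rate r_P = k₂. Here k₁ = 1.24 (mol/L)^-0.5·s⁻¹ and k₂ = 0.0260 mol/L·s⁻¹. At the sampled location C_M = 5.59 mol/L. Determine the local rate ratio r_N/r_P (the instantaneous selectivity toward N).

S_{N/P} = r_N/r_P = (k₁·C_M^1.5)/(k₂) = (k₁/k₂)·C_M^1.5.
= (1.24×5.590^1.5) / (0.0260) = 16.39/0.02600 = 630.
Since the desired path is higher order in M, keeping C_M high (PFR or concentrated feed) favours N.

630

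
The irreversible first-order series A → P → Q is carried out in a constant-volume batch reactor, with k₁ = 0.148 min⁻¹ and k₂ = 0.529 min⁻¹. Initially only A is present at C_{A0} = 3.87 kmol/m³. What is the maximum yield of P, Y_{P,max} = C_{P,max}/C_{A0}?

0.171

Evaluating C_P at t_opt = ln(k₂/k₁)/(k₂−k₁) gives C_{P,max}/C_{A0} = (k₁/k₂)^[k₂/(k₂−k₁)].
= (0.148/0.529)^(0.529/(0.529−0.148)) = (0.2798)^(1.388) = 0.1706.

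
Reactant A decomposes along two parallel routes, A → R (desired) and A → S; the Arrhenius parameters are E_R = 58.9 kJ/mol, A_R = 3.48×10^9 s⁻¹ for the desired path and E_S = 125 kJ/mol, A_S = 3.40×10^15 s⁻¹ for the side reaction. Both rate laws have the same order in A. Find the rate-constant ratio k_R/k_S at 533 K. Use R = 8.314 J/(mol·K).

3.08

Since both paths have the same order in A, the concentration cancels and S_{R/S} = k_R/k_S = (A_R/A_S)·exp[(E_S−E_R)/(RT)].
(E_S−E_R)/(RT) = (125−58.9)×10³/(8.314×533) = 66100/4431 = 14.92.
k_R/k_S = (3.48×10^9/3.40×10^15)·exp(14.92) = 1.024×10^-6 × 3.007×10^6 = 3.08.
Since E_R < E_S, lowering the temperature improves selectivity toward R.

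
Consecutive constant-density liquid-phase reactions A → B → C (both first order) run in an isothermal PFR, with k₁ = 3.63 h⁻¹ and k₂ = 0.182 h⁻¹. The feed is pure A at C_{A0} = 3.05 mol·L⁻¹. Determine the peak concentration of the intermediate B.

2.60 mol·L⁻¹

Evaluating C_B at τ_opt = ln(k₂/k₁)/(k₂−k₁) gives C_{B,max}/C_{A0} = (k₁/k₂)^[k₂/(k₂−k₁)].
= (3.63/0.182)^(0.182/(0.182−3.63)) = (19.95)^(-0.05278) = 0.8539.
C_{B,max} = 0.8539×3.05 = 2.60 mol·L⁻¹.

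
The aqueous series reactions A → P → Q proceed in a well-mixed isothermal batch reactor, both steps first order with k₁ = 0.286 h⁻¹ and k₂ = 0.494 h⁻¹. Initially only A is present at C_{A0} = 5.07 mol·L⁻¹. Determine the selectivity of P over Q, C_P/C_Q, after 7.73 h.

For first-order series with pure A initially, C_P(t) = k₁C_{A0}/(k₂−k₁)·(e^(−k₁t) − e^(−k₂t)).
e^(−k₁t) = e^(−0.286×7.73) = e^(−2.211) = 0.1096; e^(−k₂t) = e^(−3.819) = 0.02196.
C_P = 0.286×5.07/(0.494−0.286) × (0.1096−0.02196) = 6.971×0.08766 = 0.6111 mol·L⁻¹.
C_A = C_{A0}e^(−k₁t) = 0.5557 mol·L⁻¹, so C_Q = C_{A0}−C_A−C_P = 3.903 mol·L⁻¹; C_P/C_Q = 0.157.

0.157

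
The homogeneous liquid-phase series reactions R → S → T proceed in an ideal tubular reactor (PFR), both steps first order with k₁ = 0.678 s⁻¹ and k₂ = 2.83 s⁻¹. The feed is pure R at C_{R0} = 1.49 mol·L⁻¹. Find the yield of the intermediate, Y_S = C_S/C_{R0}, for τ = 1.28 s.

For first-order series with pure R initially, C_S(τ) = k₁C_{R0}/(k₂−k₁)·(e^(−k₁τ) − e^(−k₂τ)).
e^(−k₁τ) = e^(−0.678×1.28) = e^(−0.8678) = 0.4199; e^(−k₂τ) = e^(−3.622) = 0.02672.
C_S = 0.678×1.49/(2.83−0.678) × (0.4199−0.02672) = 0.4694×0.3931 = 0.1846 mol·L⁻¹.
Y_S = C_S/C_{R0} = 0.1846/1.49 = 0.124.

0.124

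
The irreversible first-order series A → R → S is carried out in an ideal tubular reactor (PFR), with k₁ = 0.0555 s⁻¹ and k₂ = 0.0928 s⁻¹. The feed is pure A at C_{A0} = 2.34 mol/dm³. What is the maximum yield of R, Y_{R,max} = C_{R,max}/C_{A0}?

Evaluating C_R at τ_opt = ln(k₂/k₁)/(k₂−k₁) gives C_{R,max}/C_{A0} = (k₁/k₂)^[k₂/(k₂−k₁)].
= (0.0555/0.0928)^(0.0928/(0.0928−0.0555)) = (0.5981)^(2.488) = 0.2783.

0.278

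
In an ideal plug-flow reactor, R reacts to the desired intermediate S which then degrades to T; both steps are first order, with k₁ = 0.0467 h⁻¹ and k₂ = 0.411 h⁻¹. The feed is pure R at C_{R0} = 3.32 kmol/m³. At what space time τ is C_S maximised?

Setting dC_S/dτ = 0 gives τ_opt = ln(k₂/k₁)/(k₂−k₁).
= ln(0.411/0.0467)/(0.411−0.0467) = ln(8.801)/0.3643 = 2.175/0.3643 = 5.97 h.

5.97 h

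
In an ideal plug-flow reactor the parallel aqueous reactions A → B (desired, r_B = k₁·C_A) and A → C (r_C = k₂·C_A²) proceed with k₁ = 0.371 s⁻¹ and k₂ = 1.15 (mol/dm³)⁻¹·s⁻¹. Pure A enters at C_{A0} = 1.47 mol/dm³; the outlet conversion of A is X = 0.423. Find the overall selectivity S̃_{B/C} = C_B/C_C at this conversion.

0.284

C_A = C_{A0}(1−X) = 0.8482 mol/dm³.
Along a PFR/batch, dC_B/dC_A = −r_B/(r_B+r_C) = −k₁/(k₁+k₂·C_A).
Integrating from C_{A0} to C_A: C_B = (0.371/1.15)·ln[(0.371+1.15·1.47)/(0.371+1.15·0.848)] = 0.3226·ln(2.061/1.346) = 0.1374 mol/dm³.
C_C = (C_{A0}−C_A)−C_B = 0.4844 mol/dm³; S̃_{B/C} = 0.1374/0.4844 = 0.284.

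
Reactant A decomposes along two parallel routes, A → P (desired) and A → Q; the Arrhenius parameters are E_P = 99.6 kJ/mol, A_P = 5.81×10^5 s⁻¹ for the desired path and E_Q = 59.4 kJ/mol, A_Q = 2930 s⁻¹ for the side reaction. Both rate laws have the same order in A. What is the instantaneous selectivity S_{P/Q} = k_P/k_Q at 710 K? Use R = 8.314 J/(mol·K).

k_P/k_Q = (A_P/A_Q)·exp[−(E_P−E_Q)/(RT)] = (A_P/A_Q)·exp[(E_Q−E_P)/(RT)].
(E_Q−E_P)/(RT) = (59.4−99.6)×10³/(8.314×710) = -40200/5903 = -6.810.
k_P/k_Q = (5.81×10^5/2930)·exp(-6.810) = 198.3 × 0.001103 = 0.219.

0.219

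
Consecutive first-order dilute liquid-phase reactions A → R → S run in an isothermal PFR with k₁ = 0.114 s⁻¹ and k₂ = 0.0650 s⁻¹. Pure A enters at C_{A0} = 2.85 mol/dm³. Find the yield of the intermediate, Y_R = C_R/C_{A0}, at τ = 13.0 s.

Solving the coupled first-order balances gives C_R(τ) = [k₁/(k₂−k₁)]·C_{A0}·(e^(−k₁τ) − e^(−k₂τ)).
e^(−k₁τ) = e^(−0.114×13.0) = e^(−1.482) = 0.2272; e^(−k₂τ) = e^(−0.8450) = 0.4296.
C_R = 0.114×2.85/(0.0650−0.114) × (0.2272−0.4296) = (-6.631)×(-0.2024) = 1.342 mol/dm³.
Y_R = C_R/C_{A0} = 1.342/2.85 = 0.471.

0.471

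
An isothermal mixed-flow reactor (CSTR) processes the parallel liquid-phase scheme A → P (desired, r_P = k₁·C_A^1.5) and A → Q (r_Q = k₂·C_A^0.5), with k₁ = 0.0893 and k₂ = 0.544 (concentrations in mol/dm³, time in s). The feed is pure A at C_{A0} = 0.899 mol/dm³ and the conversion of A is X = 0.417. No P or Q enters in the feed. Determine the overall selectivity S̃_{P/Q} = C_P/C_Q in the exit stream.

0.0860

Exit C_A = C_{A0}(1−X) = 0.899×0.583 = 0.5241 mol/dm³.
Rates in a CSTR are evaluated at the outlet concentration: r_P = 0.0893×0.5241^1.5 = 0.03388, r_Q = 0.544×0.5241^0.5 = 0.3938.
Overall selectivity = C_P/C_Q = r_Pτ/(r_Qτ) = r_P/r_Q = 0.0860.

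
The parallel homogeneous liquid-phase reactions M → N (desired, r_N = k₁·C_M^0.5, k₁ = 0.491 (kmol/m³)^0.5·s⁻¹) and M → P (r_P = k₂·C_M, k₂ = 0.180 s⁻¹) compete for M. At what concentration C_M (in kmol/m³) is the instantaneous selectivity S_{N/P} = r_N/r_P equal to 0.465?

S_{N/P} = (k₁/k₂)·C_M^-0.5 ⇒ C_M = (S·k₂/k₁)^(-2).
= (0.465×0.180/0.491)^(-2) = (0.1705)^(-2) = 34.4 kmol/m³.

34.4 kmol/m³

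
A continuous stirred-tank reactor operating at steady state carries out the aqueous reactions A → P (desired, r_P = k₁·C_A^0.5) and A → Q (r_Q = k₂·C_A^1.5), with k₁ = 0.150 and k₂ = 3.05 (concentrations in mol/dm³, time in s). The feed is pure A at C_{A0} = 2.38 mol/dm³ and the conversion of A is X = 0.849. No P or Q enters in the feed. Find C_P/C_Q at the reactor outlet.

Exit C_A = C_{A0}(1−X) = 2.38×0.151 = 0.3594 mol/dm³.
In a CSTR the entire volume is at exit conditions, so r_P = 0.150×0.3594^0.5 = 0.08992 and r_Q = 3.05×0.3594^1.5 = 0.6571.
Overall selectivity = C_P/C_Q = r_Pτ/(r_Qτ) = r_P/r_Q = 0.137.

0.137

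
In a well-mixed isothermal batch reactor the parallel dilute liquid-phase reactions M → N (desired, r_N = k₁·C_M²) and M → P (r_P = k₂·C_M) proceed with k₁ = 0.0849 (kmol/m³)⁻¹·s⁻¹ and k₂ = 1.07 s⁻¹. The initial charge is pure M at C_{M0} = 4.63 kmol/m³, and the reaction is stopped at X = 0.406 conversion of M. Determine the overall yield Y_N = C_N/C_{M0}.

0.0916

C_M = C_{M0}(1−X) = 2.750 kmol/m³.
Along a PFR/batch, dC_P/dC_M = −r_P/(r_N+r_P) = −k₂/(k₂+k₁·C_M).
Integrating from C_{M0} to C_M: C_P = (1.07/0.0849)·ln[(1.07+0.0849·4.63)/(1.07+0.0849·2.75)] = 12.60·ln(1.463/1.303) = 1.456 kmol/m³.
Then C_N = (C_{M0}−C_M) − C_P = 1.880 − 1.456 = 0.4241 kmol/m³.
Y_N = C_N/C_{M0} = 0.4241/4.63 = 0.0916.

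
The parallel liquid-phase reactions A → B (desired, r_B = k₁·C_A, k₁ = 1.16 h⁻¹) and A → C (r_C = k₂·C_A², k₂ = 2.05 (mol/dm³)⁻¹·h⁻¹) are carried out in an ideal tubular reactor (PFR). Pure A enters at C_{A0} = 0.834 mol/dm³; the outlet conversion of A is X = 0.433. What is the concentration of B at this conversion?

0.169 mol/dm³

C_A = C_{A0}(1−X) = 0.4729 mol/dm³.
Along a PFR/batch, dC_B/dC_A = −r_B/(r_B+r_C) = −k₁/(k₁+k₂·C_A).
Integrating from C_{A0} to C_A: C_B = (1.16/2.05)·ln[(1.16+2.05·0.834)/(1.16+2.05·0.473)] = 0.5659·ln(2.870/2.129) = 0.1688 mol/dm³.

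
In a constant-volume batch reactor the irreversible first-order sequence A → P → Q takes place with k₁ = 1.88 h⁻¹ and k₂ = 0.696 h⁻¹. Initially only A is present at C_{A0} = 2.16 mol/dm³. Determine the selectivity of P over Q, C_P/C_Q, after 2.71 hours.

Solving the coupled first-order balances gives C_P(t) = [k₁/(k₂−k₁)]·C_{A0}·(e^(−k₁t) − e^(−k₂t)).
e^(−k₁t) = e^(−1.88×2.71) = e^(−5.095) = 0.006129; e^(−k₂t) = e^(−1.886) = 0.1517.
C_P = 1.88×2.16/(0.696−1.88) × (0.006129−0.1517) = (-3.430)×(-0.1455) = 0.4991 mol/dm³.
C_A = C_{A0}e^(−k₁t) = 0.01324 mol/dm³, so C_Q = C_{A0}−C_A−C_P = 1.648 mol/dm³; C_P/C_Q = 0.303.

0.303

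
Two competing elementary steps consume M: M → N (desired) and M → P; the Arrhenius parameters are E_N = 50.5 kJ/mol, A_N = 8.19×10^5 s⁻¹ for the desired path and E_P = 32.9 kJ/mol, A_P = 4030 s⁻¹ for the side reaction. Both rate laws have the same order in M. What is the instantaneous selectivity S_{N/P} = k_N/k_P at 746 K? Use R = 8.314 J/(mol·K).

11.9

k_N/k_P = (A_N/A_P)·exp[−(E_N−E_P)/(RT)] = (A_N/A_P)·exp[(E_P−E_N)/(RT)].
(E_P−E_N)/(RT) = (32.9−50.5)×10³/(8.314×746) = -17600/6202 = -2.838.
k_N/k_P = (8.19×10^5/4030)·exp(-2.838) = 203.2 × 0.05856 = 11.9.
Since E_N > E_P, raising the temperature improves selectivity toward N.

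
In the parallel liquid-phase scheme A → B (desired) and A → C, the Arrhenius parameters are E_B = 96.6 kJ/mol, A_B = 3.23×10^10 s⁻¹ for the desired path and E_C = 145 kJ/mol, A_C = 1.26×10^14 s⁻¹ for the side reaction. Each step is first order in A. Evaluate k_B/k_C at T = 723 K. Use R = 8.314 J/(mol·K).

0.805

k_B/k_C = (A_B/A_C)·exp[−(E_B−E_C)/(RT)] = (A_B/A_C)·exp[(E_C−E_B)/(RT)].
(E_C−E_B)/(RT) = (145−96.6)×10³/(8.314×723) = 48400/6011 = 8.052.
k_B/k_C = (3.23×10^10/1.26×10^14)·exp(8.052) = 2.563×10^-4 × 3140 = 0.805.
Since E_B < E_C, lowering the temperature improves selectivity toward B.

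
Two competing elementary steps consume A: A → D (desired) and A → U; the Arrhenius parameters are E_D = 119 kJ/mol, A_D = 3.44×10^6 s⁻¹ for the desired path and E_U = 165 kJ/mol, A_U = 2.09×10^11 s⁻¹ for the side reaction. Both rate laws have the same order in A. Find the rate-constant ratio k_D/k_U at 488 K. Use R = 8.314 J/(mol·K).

1.38

Since both paths have the same order in A, the concentration cancels and S_{D/U} = k_D/k_U = (A_D/A_U)·exp[(E_U−E_D)/(RT)].
(E_U−E_D)/(RT) = (165−119)×10³/(8.314×488) = 46000/4057 = 11.34.
k_D/k_U = (3.44×10^6/2.09×10^11)·exp(11.34) = 1.646×10^-5 × 83933 = 1.38.
Since E_D < E_U, lowering the temperature improves selectivity toward D.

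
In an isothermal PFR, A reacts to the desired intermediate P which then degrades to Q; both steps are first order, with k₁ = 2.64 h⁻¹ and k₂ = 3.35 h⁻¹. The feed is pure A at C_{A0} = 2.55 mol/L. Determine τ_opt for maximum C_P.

Setting dC_P/dτ = 0 gives τ_opt = ln(k₂/k₁)/(k₂−k₁).
= ln(3.35/2.64)/(3.35−2.64) = ln(1.269)/0.7100 = 0.2382/0.7100 = 0.335 h.

0.335 h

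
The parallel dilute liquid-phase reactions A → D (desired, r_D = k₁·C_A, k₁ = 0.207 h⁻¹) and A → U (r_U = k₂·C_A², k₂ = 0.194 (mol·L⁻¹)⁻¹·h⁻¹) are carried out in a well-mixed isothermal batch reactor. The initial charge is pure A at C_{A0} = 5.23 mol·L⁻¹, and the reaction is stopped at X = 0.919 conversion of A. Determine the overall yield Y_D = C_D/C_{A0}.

C_A = C_{A0}(1−X) = 0.4236 mol·L⁻¹.
Along a PFR/batch, dC_D/dC_A = −r_D/(r_D+r_U) = −k₁/(k₁+k₂·C_A).
Integrating from C_{A0} to C_A: C_D = (0.207/0.194)·ln[(0.207+0.194·5.23)/(0.207+0.194·0.424)] = 1.067·ln(1.222/0.2892) = 1.537 mol·L⁻¹.
Y_D = C_D/C_{A0} = 1.537/5.23 = 0.294.

0.294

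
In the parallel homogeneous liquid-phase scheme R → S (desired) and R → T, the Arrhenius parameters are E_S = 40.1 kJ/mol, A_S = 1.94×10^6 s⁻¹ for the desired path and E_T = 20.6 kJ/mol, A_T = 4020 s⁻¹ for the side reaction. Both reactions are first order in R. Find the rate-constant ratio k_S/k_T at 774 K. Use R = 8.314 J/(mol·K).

Since both paths have the same order in R, the concentration cancels and S_{S/T} = k_S/k_T = (A_S/A_T)·exp[(E_T−E_S)/(RT)].
(E_T−E_S)/(RT) = (20.6−40.1)×10³/(8.314×774) = -19500/6435 = -3.030.
k_S/k_T = (1.94×10^6/4020)·exp(-3.030) = 482.6 × 0.04830 = 23.3.
Since E_S > E_T, raising the temperature improves selectivity toward S.

23.3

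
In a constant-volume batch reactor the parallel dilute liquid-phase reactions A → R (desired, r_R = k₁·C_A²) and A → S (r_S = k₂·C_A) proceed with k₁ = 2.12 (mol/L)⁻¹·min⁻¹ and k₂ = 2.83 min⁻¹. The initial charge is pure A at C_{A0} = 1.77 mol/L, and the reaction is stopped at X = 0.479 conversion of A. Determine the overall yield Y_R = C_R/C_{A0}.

C_A = C_{A0}(1−X) = 0.9222 mol/L.
Along a PFR/batch, dC_S/dC_A = −r_S/(r_R+r_S) = −k₂/(k₂+k₁·C_A).
Integrating from C_{A0} to C_A: C_S = (2.83/2.12)·ln[(2.83+2.12·1.77)/(2.83+2.12·0.922)] = 1.335·ln(6.582/4.785) = 0.4257 mol/L.
Then C_R = (C_{A0}−C_A) − C_S = 0.8478 − 0.4257 = 0.4221 mol/L.
Y_R = C_R/C_{A0} = 0.4221/1.77 = 0.238.

0.238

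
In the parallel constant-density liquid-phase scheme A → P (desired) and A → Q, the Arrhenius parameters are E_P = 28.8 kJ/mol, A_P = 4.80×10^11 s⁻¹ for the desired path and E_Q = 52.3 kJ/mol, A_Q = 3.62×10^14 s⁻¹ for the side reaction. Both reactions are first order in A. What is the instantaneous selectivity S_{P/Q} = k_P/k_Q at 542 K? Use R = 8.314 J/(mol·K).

k_P/k_Q = (A_P/A_Q)·exp[−(E_P−E_Q)/(RT)] = (A_P/A_Q)·exp[(E_Q−E_P)/(RT)].
(E_Q−E_P)/(RT) = (52.3−28.8)×10³/(8.314×542) = 23500/4506 = 5.215.
k_P/k_Q = (4.80×10^11/3.62×10^14)·exp(5.215) = 0.001326 × 184.0 = 0.244.
Since E_P < E_Q, lowering the temperature improves selectivity toward P.

0.244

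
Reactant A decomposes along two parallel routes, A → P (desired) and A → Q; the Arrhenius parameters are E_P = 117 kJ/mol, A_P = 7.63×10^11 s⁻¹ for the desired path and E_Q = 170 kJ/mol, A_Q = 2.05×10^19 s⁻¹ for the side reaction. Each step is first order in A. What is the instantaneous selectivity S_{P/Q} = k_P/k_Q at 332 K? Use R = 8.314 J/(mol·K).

With equal orders, S_{P/Q} = k_P/k_Q = (A_P/A_Q)·exp[(E_Q−E_P)/(RT)].
(E_Q−E_P)/(RT) = (170−117)×10³/(8.314×332) = 53000/2760 = 19.20.
k_P/k_Q = (7.63×10^11/2.05×10^19)·exp(19.20) = 3.722×10^-8 × 2.183×10^8 = 8.12.
Since E_P < E_Q, lowering the temperature improves selectivity toward P.

8.12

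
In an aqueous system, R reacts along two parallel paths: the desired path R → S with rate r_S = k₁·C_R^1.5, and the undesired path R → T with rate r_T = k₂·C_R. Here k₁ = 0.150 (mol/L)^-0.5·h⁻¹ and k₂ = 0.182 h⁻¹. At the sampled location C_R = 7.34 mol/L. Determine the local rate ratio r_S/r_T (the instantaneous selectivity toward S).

2.23

S_{S/T} = r_S/r_T = (k₁·C_R^1.5)/(k₂·C_R) = (k₁/k₂)·C_R^0.5.
= (0.150×7.340^1.5) / (0.182×7.340) = 2.983/1.336 = 2.23.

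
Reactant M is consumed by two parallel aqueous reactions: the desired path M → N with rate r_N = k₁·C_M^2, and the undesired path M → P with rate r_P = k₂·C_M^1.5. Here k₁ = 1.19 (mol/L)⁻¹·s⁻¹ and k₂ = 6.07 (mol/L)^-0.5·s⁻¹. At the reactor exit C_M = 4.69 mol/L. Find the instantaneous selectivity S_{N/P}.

S_{N/P} = r_N/r_P = (k₁·C_M^2)/(k₂·C_M^1.5) = (k₁/k₂)·C_M^0.5.
= (1.19×4.690^2) / (6.07×4.690^1.5) = 26.18/61.65 = 0.425.

0.425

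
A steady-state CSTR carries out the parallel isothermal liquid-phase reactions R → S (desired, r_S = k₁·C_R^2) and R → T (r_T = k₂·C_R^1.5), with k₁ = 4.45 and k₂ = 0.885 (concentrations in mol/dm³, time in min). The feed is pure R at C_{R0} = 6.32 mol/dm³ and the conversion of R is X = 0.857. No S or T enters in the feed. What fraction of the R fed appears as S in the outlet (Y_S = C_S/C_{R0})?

Exit C_R = C_{R0}(1−X) = 6.32×0.143 = 0.9038 mol/dm³.
A CSTR operates uniformly at the exit composition, giving r_S = 3.635 and r_T = 0.7604 (each k·C_R^n at C_R = 0.9038).
Fraction of consumed R going to S: r_S/(r_S+r_T) = 0.8270.
C_S = 0.8270·C_{R0}·X = 0.8270×6.32×0.857 = 4.48 mol/dm³; Y_S = C_S/C_{R0} = 0.709.

0.709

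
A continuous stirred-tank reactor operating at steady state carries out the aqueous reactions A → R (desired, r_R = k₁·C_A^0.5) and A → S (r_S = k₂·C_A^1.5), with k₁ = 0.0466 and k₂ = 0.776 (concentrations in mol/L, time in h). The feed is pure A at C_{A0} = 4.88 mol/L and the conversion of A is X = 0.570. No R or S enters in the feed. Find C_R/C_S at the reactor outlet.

Exit C_A = C_{A0}(1−X) = 4.88×0.430 = 2.098 mol/L.
Rates in a CSTR are evaluated at the outlet concentration: r_R = 0.0466×2.098^0.5 = 0.06750, r_S = 0.776×2.098^1.5 = 2.359.
Overall selectivity = C_R/C_S = r_Rτ/(r_Sτ) = r_R/r_S = 0.0286.

0.0286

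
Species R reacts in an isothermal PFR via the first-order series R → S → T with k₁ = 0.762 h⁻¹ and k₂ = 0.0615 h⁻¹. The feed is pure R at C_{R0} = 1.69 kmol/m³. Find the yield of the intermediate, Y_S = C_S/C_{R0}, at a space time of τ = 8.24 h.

0.653

Solving the coupled first-order balances gives C_S(τ) = [k₁/(k₂−k₁)]·C_{R0}·(e^(−k₁τ) − e^(−k₂τ)).
e^(−k₁τ) = e^(−0.762×8.24) = e^(−6.279) = 0.001875; e^(−k₂τ) = e^(−0.5068) = 0.6024.
C_S = 0.762×1.69/(0.0615−0.762) × (0.001875−0.6024) = (-1.838)×(-0.6006) = 1.104 kmol/m³.
Y_S = C_S/C_{R0} = 1.104/1.69 = 0.653.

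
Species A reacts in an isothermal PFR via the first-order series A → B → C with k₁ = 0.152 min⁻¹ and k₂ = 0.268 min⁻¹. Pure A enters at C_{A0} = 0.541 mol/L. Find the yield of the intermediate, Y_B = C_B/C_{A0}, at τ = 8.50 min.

0.226

The intermediate concentration in a first-order A→B→C sequence is C_B = k₁C_{A0}(e^(−k₁τ) − e^(−k₂τ))/(k₂−k₁).
e^(−k₁τ) = e^(−0.152×8.50) = e^(−1.292) = 0.2747; e^(−k₂τ) = e^(−2.278) = 0.1025.
C_B = 0.152×0.541/(0.268−0.152) × (0.2747−0.1025) = 0.7089×0.1722 = 0.1221 mol/L.
Y_B = C_B/C_{A0} = 0.1221/0.541 = 0.226.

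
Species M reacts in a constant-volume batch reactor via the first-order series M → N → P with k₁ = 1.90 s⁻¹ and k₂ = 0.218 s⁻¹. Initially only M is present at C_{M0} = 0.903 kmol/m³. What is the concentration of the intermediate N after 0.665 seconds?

Solving the coupled first-order balances gives C_N(t) = [k₁/(k₂−k₁)]·C_{M0}·(e^(−k₁t) − e^(−k₂t)).
e^(−k₁t) = e^(−1.90×0.665) = e^(−1.264) = 0.2827; e^(−k₂t) = e^(−0.1450) = 0.8650.
C_N = 1.90×0.903/(0.218−1.90) × (0.2827−0.8650) = (-1.020)×(-0.5824) = 0.5941 kmol/m³.

0.594 kmol/m³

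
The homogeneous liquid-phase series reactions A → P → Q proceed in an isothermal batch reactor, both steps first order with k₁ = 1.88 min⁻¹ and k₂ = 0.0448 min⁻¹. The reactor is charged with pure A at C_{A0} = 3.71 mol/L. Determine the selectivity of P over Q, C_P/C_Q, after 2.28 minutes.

For first-order series with pure A initially, C_P(t) = k₁C_{A0}/(k₂−k₁)·(e^(−k₁t) − e^(−k₂t)).
e^(−k₁t) = e^(−1.88×2.28) = e^(−4.286) = 0.01375; e^(−k₂t) = e^(−0.1021) = 0.9029.
C_P = 1.88×3.71/(0.0448−1.88) × (0.01375−0.9029) = (-3.801)×(-0.8891) = 3.379 mol/L.
C_A = C_{A0}e^(−k₁t) = 0.05103 mol/L, so C_Q = C_{A0}−C_A−C_P = 0.2797 mol/L; C_P/C_Q = 12.1.

12.1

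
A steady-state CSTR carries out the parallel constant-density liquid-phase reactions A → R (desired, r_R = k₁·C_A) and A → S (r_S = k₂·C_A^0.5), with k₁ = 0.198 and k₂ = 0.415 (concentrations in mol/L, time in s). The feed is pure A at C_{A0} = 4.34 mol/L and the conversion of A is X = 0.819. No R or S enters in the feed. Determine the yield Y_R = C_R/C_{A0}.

Exit C_A = C_{A0}(1−X) = 4.34×0.181 = 0.7855 mol/L.
In a CSTR the entire volume is at exit conditions, so r_R = 0.198×0.7855 = 0.1555 and r_S = 0.415×0.7855^0.5 = 0.3678.
Fraction of consumed A going to R: r_R/(r_R+r_S) = 0.2972.
C_R = 0.2972·C_{A0}·X = 0.2972×4.34×0.819 = 1.06 mol/L; Y_R = C_R/C_{A0} = 0.243.

0.243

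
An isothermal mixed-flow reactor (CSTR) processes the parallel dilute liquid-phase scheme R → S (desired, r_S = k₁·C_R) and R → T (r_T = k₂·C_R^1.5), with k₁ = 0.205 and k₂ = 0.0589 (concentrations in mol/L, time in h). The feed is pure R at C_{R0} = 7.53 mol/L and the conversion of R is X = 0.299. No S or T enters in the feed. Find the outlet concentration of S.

Exit C_R = C_{R0}(1−X) = 7.53×0.701 = 5.279 mol/L.
Rates in a CSTR are evaluated at the outlet concentration: r_S = 0.205×5.279 = 1.082, r_T = 0.0589×5.279^1.5 = 0.7143.
Fraction of consumed R going to S: r_S/(r_S+r_T) = 0.6024.
C_S = 0.6024·C_{R0}·X = 0.6024×7.53×0.299 = 1.36 mol/L.

1.36 mol/L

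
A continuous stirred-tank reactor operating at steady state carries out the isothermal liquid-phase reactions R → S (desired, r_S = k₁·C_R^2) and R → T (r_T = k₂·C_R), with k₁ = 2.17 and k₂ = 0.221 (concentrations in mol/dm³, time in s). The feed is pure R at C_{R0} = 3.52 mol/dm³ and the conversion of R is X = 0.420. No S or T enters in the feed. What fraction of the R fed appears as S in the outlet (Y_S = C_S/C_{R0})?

Exit C_R = C_{R0}(1−X) = 3.52×0.580 = 2.042 mol/dm³.
In a CSTR the entire volume is at exit conditions, so r_S = 2.17×2.042^2 = 9.045 and r_T = 0.221×2.042 = 0.4512.
Fraction of consumed R going to S: r_S/(r_S+r_T) = 0.9525.
C_S = 0.9525·C_{R0}·X = 0.9525×3.52×0.420 = 1.41 mol/dm³; Y_S = C_S/C_{R0} = 0.400.

0.400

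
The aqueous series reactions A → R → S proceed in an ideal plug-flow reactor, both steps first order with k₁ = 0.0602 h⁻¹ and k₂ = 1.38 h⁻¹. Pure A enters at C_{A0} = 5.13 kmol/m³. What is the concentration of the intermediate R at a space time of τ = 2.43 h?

0.194 kmol/m³

Solving the coupled first-order balances gives C_R(τ) = [k₁/(k₂−k₁)]·C_{A0}·(e^(−k₁τ) − e^(−k₂τ)).
e^(−k₁τ) = e^(−0.0602×2.43) = e^(−0.1463) = 0.8639; e^(−k₂τ) = e^(−3.353) = 0.03497.
C_R = 0.0602×5.13/(1.38−0.0602) × (0.8639−0.03497) = 0.2340×0.8289 = 0.1940 kmol/m³.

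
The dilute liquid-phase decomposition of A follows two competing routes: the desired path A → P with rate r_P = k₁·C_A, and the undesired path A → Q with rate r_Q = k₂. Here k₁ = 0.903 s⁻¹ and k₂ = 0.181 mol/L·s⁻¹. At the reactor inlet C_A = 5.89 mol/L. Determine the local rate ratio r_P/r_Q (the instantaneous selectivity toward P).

29.4

S_{P/Q} = r_P/r_Q = (k₁·C_A)/(k₂) = (k₁/k₂)·C_A.
= (0.903×5.890) / (0.181) = 5.319/0.1810 = 29.4.
Since the desired path is higher order in A, keeping C_A high (PFR or concentrated feed) favours P.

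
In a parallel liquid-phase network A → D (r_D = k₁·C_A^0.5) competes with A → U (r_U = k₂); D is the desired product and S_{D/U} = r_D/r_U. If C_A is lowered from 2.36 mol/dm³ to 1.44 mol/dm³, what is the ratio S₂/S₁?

S_{D/U} = (k₁/k₂)·C_A^0.5, so S₂/S₁ = (C_{A,2}/C_{A,1})^0.5.
= (1.44/2.36)^0.5 = (0.6102)^0.5 = 0.781.

0.781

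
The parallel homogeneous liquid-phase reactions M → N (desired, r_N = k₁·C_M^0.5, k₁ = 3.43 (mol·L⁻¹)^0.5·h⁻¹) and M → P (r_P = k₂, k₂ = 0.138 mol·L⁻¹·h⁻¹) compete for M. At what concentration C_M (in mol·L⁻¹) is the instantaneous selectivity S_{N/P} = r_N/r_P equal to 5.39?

S_{N/P} = (k₁/k₂)·C_M^0.5 ⇒ C_M = (S·k₂/k₁)^(2).
= (5.39×0.138/3.43)^(2) = (0.2169)^(2) = 0.0470 mol·L⁻¹.

0.0470 mol·L⁻¹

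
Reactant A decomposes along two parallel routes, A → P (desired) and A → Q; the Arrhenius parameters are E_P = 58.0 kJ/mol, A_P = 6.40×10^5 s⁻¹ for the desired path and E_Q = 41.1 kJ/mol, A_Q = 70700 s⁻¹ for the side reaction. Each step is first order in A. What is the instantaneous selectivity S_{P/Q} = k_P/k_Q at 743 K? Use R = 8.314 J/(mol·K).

k_P/k_Q = (A_P/A_Q)·exp[−(E_P−E_Q)/(RT)] = (A_P/A_Q)·exp[(E_Q−E_P)/(RT)].
(E_Q−E_P)/(RT) = (41.1−58.0)×10³/(8.314×743) = -16900/6177 = -2.736.
k_P/k_Q = (6.40×10^5/70700)·exp(-2.736) = 9.052 × 0.06484 = 0.587.
Since E_P > E_Q, raising the temperature improves selectivity toward P.

0.587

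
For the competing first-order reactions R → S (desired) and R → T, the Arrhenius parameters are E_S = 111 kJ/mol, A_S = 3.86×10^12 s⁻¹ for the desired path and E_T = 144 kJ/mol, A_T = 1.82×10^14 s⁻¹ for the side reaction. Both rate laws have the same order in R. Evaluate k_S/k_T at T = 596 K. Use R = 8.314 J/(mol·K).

16.6

With equal orders, S_{S/T} = k_S/k_T = (A_S/A_T)·exp[(E_T−E_S)/(RT)].
(E_T−E_S)/(RT) = (144−111)×10³/(8.314×596) = 33000/4955 = 6.660.
k_S/k_T = (3.86×10^12/1.82×10^14)·exp(6.660) = 0.02121 × 780.4 = 16.6.
Since E_S < E_T, lowering the temperature improves selectivity toward S.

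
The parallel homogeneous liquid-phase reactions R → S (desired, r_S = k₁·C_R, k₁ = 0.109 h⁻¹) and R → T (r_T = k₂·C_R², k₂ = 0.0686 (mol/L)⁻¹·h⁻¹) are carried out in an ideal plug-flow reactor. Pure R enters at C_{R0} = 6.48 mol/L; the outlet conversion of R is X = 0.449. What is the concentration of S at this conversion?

C_R = C_{R0}(1−X) = 3.570 mol/L.
Along a PFR/batch, dC_S/dC_R = −r_S/(r_S+r_T) = −k₁/(k₁+k₂·C_R).
Integrating from C_{R0} to C_R: C_S = (0.109/0.0686)·ln[(0.109+0.0686·6.48)/(0.109+0.0686·3.57)] = 1.589·ln(0.5535/0.3539) = 0.7106 mol/L.

0.711 mol/L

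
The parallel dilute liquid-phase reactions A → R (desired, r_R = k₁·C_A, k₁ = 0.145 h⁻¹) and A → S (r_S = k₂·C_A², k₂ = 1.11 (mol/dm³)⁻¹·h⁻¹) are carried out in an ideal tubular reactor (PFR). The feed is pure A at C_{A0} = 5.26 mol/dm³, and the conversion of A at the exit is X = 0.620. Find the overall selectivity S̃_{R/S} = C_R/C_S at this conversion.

C_A = C_{A0}(1−X) = 1.999 mol/dm³.
Along a PFR/batch, dC_R/dC_A = −r_R/(r_R+r_S) = −k₁/(k₁+k₂·C_A).
Integrating from C_{A0} to C_A: C_R = (0.145/1.11)·ln[(0.145+1.11·5.26)/(0.145+1.11·2.00)] = 0.1306·ln(5.984/2.364) = 0.1213 mol/dm³.
C_S = (C_{A0}−C_A)−C_R = 3.140 mol/dm³; S̃_{R/S} = 0.1213/3.140 = 0.0386.

0.0386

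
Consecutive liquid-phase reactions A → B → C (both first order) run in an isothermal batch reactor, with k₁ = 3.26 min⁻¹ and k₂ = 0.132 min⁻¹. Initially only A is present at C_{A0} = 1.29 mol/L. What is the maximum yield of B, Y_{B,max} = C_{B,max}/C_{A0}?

Evaluating C_B at t_opt = ln(k₂/k₁)/(k₂−k₁) gives C_{B,max}/C_{A0} = (k₁/k₂)^[k₂/(k₂−k₁)].
= (3.26/0.132)^(0.132/(0.132−3.26)) = (24.70)^(-0.04220) = 0.8734.

0.873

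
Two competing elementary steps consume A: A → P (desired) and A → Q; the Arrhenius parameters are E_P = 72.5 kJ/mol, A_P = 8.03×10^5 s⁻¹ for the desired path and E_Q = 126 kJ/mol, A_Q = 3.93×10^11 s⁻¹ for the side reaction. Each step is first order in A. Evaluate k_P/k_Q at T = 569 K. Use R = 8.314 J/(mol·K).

Since both paths have the same order in A, the concentration cancels and S_{P/Q} = k_P/k_Q = (A_P/A_Q)·exp[(E_Q−E_P)/(RT)].
(E_Q−E_P)/(RT) = (126−72.5)×10³/(8.314×569) = 53500/4731 = 11.31.
k_P/k_Q = (8.03×10^5/3.93×10^11)·exp(11.31) = 2.043×10^-6 × 81568 = 0.167.
Since E_P < E_Q, lowering the temperature improves selectivity toward P.

0.167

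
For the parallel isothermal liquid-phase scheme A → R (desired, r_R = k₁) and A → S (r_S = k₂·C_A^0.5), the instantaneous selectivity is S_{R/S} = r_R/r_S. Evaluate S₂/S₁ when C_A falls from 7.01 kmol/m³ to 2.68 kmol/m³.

S_{R/S} = (k₁/k₂)·C_A^-0.5, so S₂/S₁ = (C_{A,2}/C_{A,1})^-0.5.
= (2.68/7.01)^(-0.5) = (0.3823)^(-0.5) = 1.62.
Selectivity toward R rises as C_A falls — low-concentration operation is favoured.

1.62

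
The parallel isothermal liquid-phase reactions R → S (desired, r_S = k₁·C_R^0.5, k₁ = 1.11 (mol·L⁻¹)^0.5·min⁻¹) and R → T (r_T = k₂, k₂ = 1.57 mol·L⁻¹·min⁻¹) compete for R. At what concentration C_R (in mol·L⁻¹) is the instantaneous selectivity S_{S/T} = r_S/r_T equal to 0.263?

0.138 mol·L⁻¹

S_{S/T} = (k₁/k₂)·C_R^0.5 ⇒ C_R = (S·k₂/k₁)^(2).
= (0.263×1.57/1.11)^(2) = (0.3720)^(2) = 0.138 mol·L⁻¹.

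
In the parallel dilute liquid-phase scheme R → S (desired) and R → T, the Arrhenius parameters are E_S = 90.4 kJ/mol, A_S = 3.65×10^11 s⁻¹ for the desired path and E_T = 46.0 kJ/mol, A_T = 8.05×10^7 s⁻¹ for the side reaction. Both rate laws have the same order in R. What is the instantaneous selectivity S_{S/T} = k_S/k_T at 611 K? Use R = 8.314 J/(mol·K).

k_S/k_T = (A_S/A_T)·exp[−(E_S−E_T)/(RT)] = (A_S/A_T)·exp[(E_T−E_S)/(RT)].
(E_T−E_S)/(RT) = (46.0−90.4)×10³/(8.314×611) = -44400/5080 = -8.740.
k_S/k_T = (3.65×10^11/8.05×10^7)·exp(-8.740) = 4534 × 1.600×10^-4 = 0.725.
Since E_S > E_T, raising the temperature improves selectivity toward S.

0.725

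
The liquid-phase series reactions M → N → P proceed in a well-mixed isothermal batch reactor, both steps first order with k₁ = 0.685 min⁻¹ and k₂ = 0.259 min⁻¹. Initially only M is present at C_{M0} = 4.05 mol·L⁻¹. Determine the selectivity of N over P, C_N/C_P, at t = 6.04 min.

For first-order series with pure M initially, C_N(t) = k₁C_{M0}/(k₂−k₁)·(e^(−k₁t) − e^(−k₂t)).
e^(−k₁t) = e^(−0.685×6.04) = e^(−4.137) = 0.01596; e^(−k₂t) = e^(−1.564) = 0.2092.
C_N = 0.685×4.05/(0.259−0.685) × (0.01596−0.2092) = (-6.512)×(-0.1933) = 1.259 mol·L⁻¹.
C_M = C_{M0}e^(−k₁t) = 0.06466 mol·L⁻¹, so C_P = C_{M0}−C_M−C_N = 2.727 mol·L⁻¹; C_N/C_P = 0.462.

0.462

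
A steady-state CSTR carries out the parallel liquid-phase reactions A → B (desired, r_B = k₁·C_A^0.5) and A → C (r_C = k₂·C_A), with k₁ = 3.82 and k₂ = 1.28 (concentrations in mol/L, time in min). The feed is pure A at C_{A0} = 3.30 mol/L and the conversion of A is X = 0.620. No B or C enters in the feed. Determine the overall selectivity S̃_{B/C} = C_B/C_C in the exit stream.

Exit C_A = C_{A0}(1−X) = 3.30×0.380 = 1.254 mol/L.
Rates in a CSTR are evaluated at the outlet concentration: r_B = 3.82×1.254^0.5 = 4.278, r_C = 1.28×1.254 = 1.605.
Overall selectivity = C_B/C_C = r_Bτ/(r_Cτ) = r_B/r_C = 2.67.

2.67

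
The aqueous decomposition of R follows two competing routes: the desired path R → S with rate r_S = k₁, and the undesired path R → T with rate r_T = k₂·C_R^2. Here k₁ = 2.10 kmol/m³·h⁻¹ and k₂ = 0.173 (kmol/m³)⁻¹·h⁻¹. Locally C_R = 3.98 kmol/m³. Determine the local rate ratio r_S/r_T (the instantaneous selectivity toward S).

0.766

S_{S/T} = r_S/r_T = (k₁)/(k₂·C_R^2) = (k₁/k₂)·C_R^-2.
= (2.10) / (0.173×3.980^2) = 2.100/2.740 = 0.766.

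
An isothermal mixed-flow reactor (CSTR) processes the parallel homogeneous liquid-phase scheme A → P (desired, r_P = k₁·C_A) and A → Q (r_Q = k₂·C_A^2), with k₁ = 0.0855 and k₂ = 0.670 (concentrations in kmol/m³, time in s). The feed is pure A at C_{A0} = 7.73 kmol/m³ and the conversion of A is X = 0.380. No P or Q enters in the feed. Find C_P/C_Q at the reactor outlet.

Exit C_A = C_{A0}(1−X) = 7.73×0.620 = 4.793 kmol/m³.
Rates in a CSTR are evaluated at the outlet concentration: r_P = 0.0855×4.793 = 0.4098, r_Q = 0.670×4.793^2 = 15.39.
Overall selectivity = C_P/C_Q = r_Pτ/(r_Qτ) = r_P/r_Q = 0.0266.

0.0266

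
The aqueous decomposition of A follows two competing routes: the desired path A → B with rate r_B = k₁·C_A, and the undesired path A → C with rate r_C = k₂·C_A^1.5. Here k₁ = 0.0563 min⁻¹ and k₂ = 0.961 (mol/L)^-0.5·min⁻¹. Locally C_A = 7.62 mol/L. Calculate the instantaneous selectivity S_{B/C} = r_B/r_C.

S_{B/C} = r_B/r_C = (k₁·C_A)/(k₂·C_A^1.5) = (k₁/k₂)·C_A^-0.5.
= (0.0563×7.620) / (0.961×7.620^1.5) = 0.4290/20.21 = 0.0212.
The undesired path is higher order in A, so low C_A (CSTR or dilute feed) favours B.

0.0212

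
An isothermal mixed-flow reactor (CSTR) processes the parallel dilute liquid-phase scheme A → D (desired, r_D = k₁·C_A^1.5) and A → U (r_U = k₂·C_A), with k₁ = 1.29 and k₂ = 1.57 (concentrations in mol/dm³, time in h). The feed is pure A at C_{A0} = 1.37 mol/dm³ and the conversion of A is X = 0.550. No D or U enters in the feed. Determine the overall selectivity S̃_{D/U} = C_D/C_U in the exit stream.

Exit C_A = C_{A0}(1−X) = 1.37×0.450 = 0.6165 mol/dm³.
In a CSTR the entire volume is at exit conditions, so r_D = 1.29×0.6165^1.5 = 0.6244 and r_U = 1.57×0.6165 = 0.9679.
Overall selectivity = C_D/C_U = r_Dτ/(r_Uτ) = r_D/r_U = 0.645.

0.645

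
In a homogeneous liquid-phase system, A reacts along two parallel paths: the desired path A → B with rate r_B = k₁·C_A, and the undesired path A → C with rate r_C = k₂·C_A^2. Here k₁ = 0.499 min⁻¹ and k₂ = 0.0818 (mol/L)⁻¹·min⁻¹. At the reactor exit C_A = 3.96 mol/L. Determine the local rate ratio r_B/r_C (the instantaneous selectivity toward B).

1.54

S_{B/C} = r_B/r_C = (k₁·C_A)/(k₂·C_A^2) = (k₁/k₂)·C_A⁻¹.
= (0.499×3.960) / (0.0818×3.960^2) = 1.976/1.283 = 1.54.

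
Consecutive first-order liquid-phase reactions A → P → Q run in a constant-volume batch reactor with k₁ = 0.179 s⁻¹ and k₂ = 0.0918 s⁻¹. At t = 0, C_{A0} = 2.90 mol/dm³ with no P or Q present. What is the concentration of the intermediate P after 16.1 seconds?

1.02 mol/dm³

For first-order series with pure A initially, C_P(t) = k₁C_{A0}/(k₂−k₁)·(e^(−k₁t) − e^(−k₂t)).
e^(−k₁t) = e^(−0.179×16.1) = e^(−2.882) = 0.05603; e^(−k₂t) = e^(−1.478) = 0.2281.
C_P = 0.179×2.90/(0.0918−0.179) × (0.05603−0.2281) = (-5.953)×(-0.1721) = 1.024 mol/dm³.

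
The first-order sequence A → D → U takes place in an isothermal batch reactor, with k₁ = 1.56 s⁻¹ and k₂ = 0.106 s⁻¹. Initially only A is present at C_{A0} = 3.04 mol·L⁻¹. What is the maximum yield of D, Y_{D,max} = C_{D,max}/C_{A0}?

0.822

At the optimum, C_{D,max}/C_{A0} = (k₁/k₂)^[k₂/(k₂−k₁)].
= (1.56/0.106)^(0.106/(0.106−1.56)) = (14.72)^(-0.07290) = 0.8220.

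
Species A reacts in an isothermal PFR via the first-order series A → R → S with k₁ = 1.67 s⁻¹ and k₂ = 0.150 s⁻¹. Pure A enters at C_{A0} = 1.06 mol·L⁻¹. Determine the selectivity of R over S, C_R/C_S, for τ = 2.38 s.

3.21

Solving the coupled first-order balances gives C_R(τ) = [k₁/(k₂−k₁)]·C_{A0}·(e^(−k₁τ) − e^(−k₂τ)).
e^(−k₁τ) = e^(−1.67×2.38) = e^(−3.975) = 0.01879; e^(−k₂τ) = e^(−0.3570) = 0.6998.
C_R = 1.67×1.06/(0.150−1.67) × (0.01879−0.6998) = (-1.165)×(-0.6810) = 0.7931 mol·L⁻¹.
C_A = C_{A0}e^(−k₁τ) = 0.01991 mol·L⁻¹, so C_S = C_{A0}−C_A−C_R = 0.2470 mol·L⁻¹; C_R/C_S = 3.21.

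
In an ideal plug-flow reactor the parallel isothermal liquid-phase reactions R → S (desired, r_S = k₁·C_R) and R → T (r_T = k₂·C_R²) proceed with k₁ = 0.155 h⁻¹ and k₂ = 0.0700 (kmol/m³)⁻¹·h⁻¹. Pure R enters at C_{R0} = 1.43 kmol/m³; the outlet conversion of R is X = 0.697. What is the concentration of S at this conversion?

0.707 kmol/m³

C_R = C_{R0}(1−X) = 0.4333 kmol/m³.
Along a PFR/batch, dC_S/dC_R = −r_S/(r_S+r_T) = −k₁/(k₁+k₂·C_R).
Integrating from C_{R0} to C_R: C_S = (0.155/0.0700)·ln[(0.155+0.0700·1.43)/(0.155+0.0700·0.433)] = 2.214·ln(0.2551/0.1853) = 0.7075 kmol/m³.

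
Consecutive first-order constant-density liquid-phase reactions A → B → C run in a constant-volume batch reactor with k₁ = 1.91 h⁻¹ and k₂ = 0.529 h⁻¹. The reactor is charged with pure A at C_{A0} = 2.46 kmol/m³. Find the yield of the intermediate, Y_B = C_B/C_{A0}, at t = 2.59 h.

The intermediate concentration in a first-order A→B→C sequence is C_B = k₁C_{A0}(e^(−k₁t) − e^(−k₂t))/(k₂−k₁).
e^(−k₁t) = e^(−1.91×2.59) = e^(−4.947) = 0.007105; e^(−k₂t) = e^(−1.370) = 0.2541.
C_B = 1.91×2.46/(0.529−1.91) × (0.007105−0.2541) = (-3.402)×(-0.2470) = 0.8403 kmol/m³.
Y_B = C_B/C_{A0} = 0.8403/2.46 = 0.342.

0.342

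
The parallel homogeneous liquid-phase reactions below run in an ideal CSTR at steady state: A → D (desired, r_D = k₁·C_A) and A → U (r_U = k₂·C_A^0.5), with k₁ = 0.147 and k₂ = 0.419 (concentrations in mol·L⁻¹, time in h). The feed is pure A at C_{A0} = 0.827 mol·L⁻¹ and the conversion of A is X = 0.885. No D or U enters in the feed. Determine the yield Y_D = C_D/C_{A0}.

0.0864

Exit C_A = C_{A0}(1−X) = 0.827×0.115 = 0.09510 mol·L⁻¹.
A CSTR operates uniformly at the exit composition, giving r_D = 0.01398 and r_U = 0.1292 (each k·C_A^n at C_A = 0.09510).
Fraction of consumed A going to D: r_D/(r_D+r_U) = 0.09763.
C_D = 0.09763·C_{A0}·X = 0.09763×0.827×0.885 = 0.0715 mol·L⁻¹; Y_D = C_D/C_{A0} = 0.0864.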